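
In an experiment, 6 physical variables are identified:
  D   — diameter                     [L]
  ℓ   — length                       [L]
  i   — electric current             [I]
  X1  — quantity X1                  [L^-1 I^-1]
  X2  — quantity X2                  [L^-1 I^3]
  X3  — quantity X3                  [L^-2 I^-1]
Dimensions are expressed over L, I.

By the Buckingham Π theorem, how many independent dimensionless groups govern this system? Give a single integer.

Dimensional matrix (L×I by D×ℓ×i×X1×X2×X3):
  L: [ 1  1  0 -1 -1 -2]
  I: [ 0  0  1 -1  3 -1]
Row reduction gives pivot columns D,i; rank = 2
Π count = n − r = 6 − 2 = 4

4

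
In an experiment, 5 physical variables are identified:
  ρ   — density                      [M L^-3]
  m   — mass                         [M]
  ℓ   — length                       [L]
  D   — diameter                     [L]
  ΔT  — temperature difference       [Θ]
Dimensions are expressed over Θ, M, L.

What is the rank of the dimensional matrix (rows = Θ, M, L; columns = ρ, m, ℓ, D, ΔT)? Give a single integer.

Dimensional matrix (Θ×M×L by ρ×m×ℓ×D×ΔT):
  Θ: [ 0  0  0  0  1]
  M: [ 1  1  0  0  0]
  L: [-3  0  1  1  0]
Echelon form has 3 nonzero rows (pivots: ρ,m,ΔT)

3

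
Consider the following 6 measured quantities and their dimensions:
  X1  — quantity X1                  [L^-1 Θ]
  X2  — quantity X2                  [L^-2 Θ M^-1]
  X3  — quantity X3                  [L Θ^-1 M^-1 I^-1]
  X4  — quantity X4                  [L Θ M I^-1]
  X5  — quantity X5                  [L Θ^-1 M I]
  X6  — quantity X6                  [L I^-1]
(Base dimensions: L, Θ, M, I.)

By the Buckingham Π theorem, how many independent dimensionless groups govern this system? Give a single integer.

3

Dimensional matrix (L×Θ×M×I by X1×X2×X3×X4×X5×X6):
  L: [-1 -2  1  1  1  1]
  Θ: [ 1  1 -1  1 -1  0]
  M: [ 0 -1 -1  1  1  0]
  I: [ 0  0 -1 -1  1 -1]
Echelon form has 3 nonzero rows (pivots: X1,X2,X3)
Π count = n − r = 6 − 3 = 3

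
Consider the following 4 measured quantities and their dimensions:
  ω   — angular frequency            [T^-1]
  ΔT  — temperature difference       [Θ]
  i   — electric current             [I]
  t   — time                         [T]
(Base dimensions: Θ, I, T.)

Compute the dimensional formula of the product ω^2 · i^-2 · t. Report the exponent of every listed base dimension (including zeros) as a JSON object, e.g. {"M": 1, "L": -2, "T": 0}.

{"Θ": 0, "I": -2, "T": -1}

Exponent matrix [Θ,I,T] × [ω,ΔT,i,t]:
  Θ: [ 0  1  0  0]
  I: [ 0  0  1  0]
  T: [-1  0  0  1]
  [Θ]: (2)·0+(-2)·0+(1)·0 = 0
  [I]: (2)·0+(-2)·1+(1)·0 = -2
  [T]: (2)·-1+(-2)·0+(1)·1 = -1
⇒ I^-2 T^-1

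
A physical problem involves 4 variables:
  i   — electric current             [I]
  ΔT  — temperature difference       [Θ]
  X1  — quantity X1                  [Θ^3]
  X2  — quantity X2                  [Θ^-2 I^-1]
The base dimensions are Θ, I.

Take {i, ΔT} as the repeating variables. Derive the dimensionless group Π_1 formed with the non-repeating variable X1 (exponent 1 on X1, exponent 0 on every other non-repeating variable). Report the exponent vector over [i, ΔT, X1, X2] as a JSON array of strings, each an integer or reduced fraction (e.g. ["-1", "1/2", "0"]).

["0", "-3", "1", "0"]

Write exponents as rows Θ,I / cols i,ΔT,X1,X2:
  Θ: [ 0  1  3 -2]
  I: [ 1  0  0 -1]
Echelon form has 2 nonzero rows (pivots: i,ΔT)
Pivot set = {i,ΔT}, free = {X1,X2}
RREF:
  r0: [   1    0    0   -1]
  r1: [   0    1    3   -2]
Fix exponent of X1 at 1, X2 at 0; solve each RREF row for its pivot's exponent:
  r0: exp(i) + (0)·1 = 0 ⇒ exp(i) = 0
  r1: exp(ΔT) + (3)·1 = 0 ⇒ exp(ΔT) = -3
Π_1 = ΔT^-3 · X1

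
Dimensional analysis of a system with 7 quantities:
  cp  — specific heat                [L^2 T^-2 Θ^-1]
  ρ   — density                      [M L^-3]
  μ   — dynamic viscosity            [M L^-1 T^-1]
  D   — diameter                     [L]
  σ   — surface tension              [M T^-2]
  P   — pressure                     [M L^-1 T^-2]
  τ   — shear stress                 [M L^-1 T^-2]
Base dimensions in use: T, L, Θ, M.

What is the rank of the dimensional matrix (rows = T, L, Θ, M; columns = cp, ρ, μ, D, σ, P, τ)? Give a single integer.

Write exponents as rows T,L,Θ,M / cols cp,ρ,μ,D,σ,P,τ:
  T: [-2  0 -1  0 -2 -2 -2]
  L: [ 2 -3 -1  1  0 -1 -1]
  Θ: [-1  0  0  0  0  0  0]
  M: [ 0  1  1  0  1  1  1]
Row reduction gives pivot columns cp,ρ,μ,D; rank = 4

4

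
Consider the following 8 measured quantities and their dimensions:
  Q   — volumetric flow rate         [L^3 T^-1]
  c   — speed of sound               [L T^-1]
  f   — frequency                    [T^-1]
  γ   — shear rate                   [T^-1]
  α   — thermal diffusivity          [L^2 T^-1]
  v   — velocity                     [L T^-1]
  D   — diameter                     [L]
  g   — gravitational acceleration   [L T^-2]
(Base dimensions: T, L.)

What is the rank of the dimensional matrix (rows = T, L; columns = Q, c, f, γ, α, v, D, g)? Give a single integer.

Dimensional matrix (T×L by Q×c×f×γ×α×v×D×g):
  T: [-1 -1 -1 -1 -1 -1  0 -2]
  L: [ 3  1  0  0  2  1  1  1]
RREF → pivots at {Q,c} ⇒ r = 2

2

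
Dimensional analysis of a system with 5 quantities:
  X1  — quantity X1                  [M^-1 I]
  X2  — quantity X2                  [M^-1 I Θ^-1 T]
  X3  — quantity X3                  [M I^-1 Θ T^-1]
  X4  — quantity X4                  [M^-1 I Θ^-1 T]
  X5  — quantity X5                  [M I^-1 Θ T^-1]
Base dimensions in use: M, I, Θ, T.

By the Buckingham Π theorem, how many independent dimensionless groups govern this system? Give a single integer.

3

Dimensional matrix (M×I×Θ×T by X1×X2×X3×X4×X5):
  M: [-1 -1  1 -1  1]
  I: [ 1  1 -1  1 -1]
  Θ: [ 0 -1  1 -1  1]
  T: [ 0  1 -1  1 -1]
RREF → pivots at {X1,X2} ⇒ r = 2
Π count = n − r = 5 − 2 = 3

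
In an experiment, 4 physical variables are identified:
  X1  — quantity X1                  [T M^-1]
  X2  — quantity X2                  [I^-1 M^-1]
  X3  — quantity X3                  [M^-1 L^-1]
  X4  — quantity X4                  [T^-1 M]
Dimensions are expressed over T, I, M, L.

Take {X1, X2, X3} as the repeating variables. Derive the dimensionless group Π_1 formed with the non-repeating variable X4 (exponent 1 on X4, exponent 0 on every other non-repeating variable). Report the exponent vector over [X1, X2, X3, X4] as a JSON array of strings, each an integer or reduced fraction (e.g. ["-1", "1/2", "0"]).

Dimensional matrix (T×I×M×L by X1×X2×X3×X4):
  T: [ 1  0  0 -1]
  I: [ 0 -1  0  0]
  M: [-1 -1 -1  1]
  L: [ 0  0 -1  0]
Row reduction gives pivot columns X1,X2,X3; rank = 3
Pivot set = {X1,X2,X3}, free = {X4}
RREF:
  r0: [   1    0    0   -1]
  r1: [   0    1    0    0]
  r2: [   0    0    1    0]
  r3: [   0    0    0    0]
Fix exponent of X4 at 1; solve each RREF row for its pivot's exponent:
  r0: exp(X1) + (-1)·1 = 0 ⇒ exp(X1) = 1
  r1: exp(X2) + (0)·1 = 0 ⇒ exp(X2) = 0
  r2: exp(X3) + (0)·1 = 0 ⇒ exp(X3) = 0
Π_1 = X1 · X4

["1", "0", "0", "1"]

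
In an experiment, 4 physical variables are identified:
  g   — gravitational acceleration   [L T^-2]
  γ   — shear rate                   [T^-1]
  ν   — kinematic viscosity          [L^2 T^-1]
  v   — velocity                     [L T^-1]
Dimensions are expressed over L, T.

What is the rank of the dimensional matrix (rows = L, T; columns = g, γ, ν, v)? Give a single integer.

2

Dimensional matrix (L×T by g×γ×ν×v):
  L: [ 1  0  2  1]
  T: [-2 -1 -1 -1]
RREF → pivots at {g,γ} ⇒ r = 2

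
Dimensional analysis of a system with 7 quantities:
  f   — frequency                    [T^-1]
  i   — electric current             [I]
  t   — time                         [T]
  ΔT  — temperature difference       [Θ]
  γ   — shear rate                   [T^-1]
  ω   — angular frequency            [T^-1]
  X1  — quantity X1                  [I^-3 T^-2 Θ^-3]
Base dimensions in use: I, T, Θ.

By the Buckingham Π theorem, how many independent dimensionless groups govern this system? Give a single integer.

Exponent matrix [I,T,Θ] × [f,i,t,ΔT,γ,ω,X1]:
  I: [ 0  1  0  0  0  0 -3]
  T: [-1  0  1  0 -1 -1 -2]
  Θ: [ 0  0  0  1  0  0 -3]
RREF → pivots at {f,i,ΔT} ⇒ r = 3
n=7, r=3 ⇒ 4 dimensionless groups

4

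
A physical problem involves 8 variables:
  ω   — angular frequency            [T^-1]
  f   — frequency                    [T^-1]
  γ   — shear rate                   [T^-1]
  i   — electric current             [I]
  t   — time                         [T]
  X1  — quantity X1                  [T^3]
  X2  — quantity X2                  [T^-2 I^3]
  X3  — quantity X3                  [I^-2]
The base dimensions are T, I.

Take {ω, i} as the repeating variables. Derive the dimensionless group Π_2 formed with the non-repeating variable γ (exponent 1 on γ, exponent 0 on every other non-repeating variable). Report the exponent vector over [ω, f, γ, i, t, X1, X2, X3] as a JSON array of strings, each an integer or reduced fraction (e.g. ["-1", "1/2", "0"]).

["-1", "0", "1", "0", "0", "0", "0", "0"]

Dimensional matrix (T×I by ω×f×γ×i×t×X1×X2×X3):
  T: [-1 -1 -1  0  1  3 -2  0]
  I: [ 0  0  0  1  0  0  3 -2]
Echelon form has 2 nonzero rows (pivots: ω,i)
Repeat: ω,i; free: f,γ,t,X1,X2,X3
RREF:
  r0: [   1    1    1    0   -1   -3    2    0]
  r1: [   0    0    0    1    0    0    3   -2]
Fix exponent of γ at 1, f at 0, t at 0, X1 at 0, X2 at 0, X3 at 0; solve each RREF row for its pivot's exponent:
  r0: exp(ω) + (1)·1 = 0 ⇒ exp(ω) = -1
  r1: exp(i) + (0)·1 = 0 ⇒ exp(i) = 0
Π_2 = ω^-1 · γ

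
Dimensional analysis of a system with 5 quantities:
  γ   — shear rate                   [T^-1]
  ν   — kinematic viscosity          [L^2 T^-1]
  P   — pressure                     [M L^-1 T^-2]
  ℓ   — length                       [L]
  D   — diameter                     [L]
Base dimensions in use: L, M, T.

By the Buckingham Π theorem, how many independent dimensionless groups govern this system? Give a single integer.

2

Write exponents as rows L,M,T / cols γ,ν,P,ℓ,D:
  L: [ 0  2 -1  1  1]
  M: [ 0  0  1  0  0]
  T: [-1 -1 -2  0  0]
Row reduction gives pivot columns γ,ν,P; rank = 3
n=5, r=3 ⇒ 2 dimensionless groups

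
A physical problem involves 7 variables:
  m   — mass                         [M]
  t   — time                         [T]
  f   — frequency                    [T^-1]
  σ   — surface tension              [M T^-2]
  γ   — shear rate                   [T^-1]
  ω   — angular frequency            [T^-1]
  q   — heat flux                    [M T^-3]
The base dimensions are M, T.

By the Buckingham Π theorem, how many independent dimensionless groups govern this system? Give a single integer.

Write exponents as rows M,T / cols m,t,f,σ,γ,ω,q:
  M: [ 1  0  0  1  0  0  1]
  T: [ 0  1 -1 -2 -1 -1 -3]
Echelon form has 2 nonzero rows (pivots: m,t)
Π count = n − r = 7 − 2 = 5

5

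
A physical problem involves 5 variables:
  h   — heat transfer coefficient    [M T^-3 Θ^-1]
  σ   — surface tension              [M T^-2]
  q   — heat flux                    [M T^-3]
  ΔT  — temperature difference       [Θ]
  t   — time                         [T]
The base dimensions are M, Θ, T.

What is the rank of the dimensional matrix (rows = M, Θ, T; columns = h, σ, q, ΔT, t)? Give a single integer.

Write exponents as rows M,Θ,T / cols h,σ,q,ΔT,t:
  M: [ 1  1  1  0  0]
  Θ: [-1  0  0  1  0]
  T: [-3 -2 -3  0  1]
RREF → pivots at {h,σ,q} ⇒ r = 3

3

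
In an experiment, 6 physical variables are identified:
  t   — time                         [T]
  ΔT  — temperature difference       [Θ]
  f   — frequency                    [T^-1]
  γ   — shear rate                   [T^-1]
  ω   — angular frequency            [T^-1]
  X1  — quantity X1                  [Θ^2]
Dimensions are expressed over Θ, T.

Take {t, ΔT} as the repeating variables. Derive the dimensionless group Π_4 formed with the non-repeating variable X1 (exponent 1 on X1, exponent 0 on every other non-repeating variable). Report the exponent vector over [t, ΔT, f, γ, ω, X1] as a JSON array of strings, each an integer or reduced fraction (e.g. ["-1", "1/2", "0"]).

Dimensional matrix (Θ×T by t×ΔT×f×γ×ω×X1):
  Θ: [ 0  1  0  0  0  2]
  T: [ 1  0 -1 -1 -1  0]
Row reduction gives pivot columns t,ΔT; rank = 2
Pivot set = {t,ΔT}, free = {f,γ,ω,X1}
RREF:
  r0: [   1    0   -1   -1   -1    0]
  r1: [   0    1    0    0    0    2]
Fix exponent of X1 at 1, f at 0, γ at 0, ω at 0; solve each RREF row for its pivot's exponent:
  r0: exp(t) + (0)·1 = 0 ⇒ exp(t) = 0
  r1: exp(ΔT) + (2)·1 = 0 ⇒ exp(ΔT) = -2
Π_4 = ΔT^-2 · X1

["0", "-2", "0", "0", "0", "1"]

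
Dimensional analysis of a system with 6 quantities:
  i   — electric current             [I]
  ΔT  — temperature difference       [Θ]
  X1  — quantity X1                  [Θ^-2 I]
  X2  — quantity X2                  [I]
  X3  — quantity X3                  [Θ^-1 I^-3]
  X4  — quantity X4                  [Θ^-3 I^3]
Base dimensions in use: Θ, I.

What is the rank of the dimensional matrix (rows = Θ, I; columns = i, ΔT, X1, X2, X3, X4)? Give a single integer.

Exponent matrix [Θ,I] × [i,ΔT,X1,X2,X3,X4]:
  Θ: [ 0  1 -2  0 -1 -3]
  I: [ 1  0  1  1 -3  3]
RREF → pivots at {i,ΔT} ⇒ r = 2

2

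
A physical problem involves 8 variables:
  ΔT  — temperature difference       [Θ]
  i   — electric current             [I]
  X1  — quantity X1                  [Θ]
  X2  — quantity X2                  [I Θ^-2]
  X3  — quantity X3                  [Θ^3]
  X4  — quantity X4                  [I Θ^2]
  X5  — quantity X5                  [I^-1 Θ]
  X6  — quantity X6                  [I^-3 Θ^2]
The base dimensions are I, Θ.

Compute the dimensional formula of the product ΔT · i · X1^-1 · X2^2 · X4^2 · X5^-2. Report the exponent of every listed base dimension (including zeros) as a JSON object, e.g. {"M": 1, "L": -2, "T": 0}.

Exponent matrix [I,Θ] × [ΔT,i,X1,X2,X3,X4,X5,X6]:
  I: [ 0  1  0  1  0  1 -1 -3]
  Θ: [ 1  0  1 -2  3  2  1  2]
  [I]: (1)·0+(1)·1+(-1)·0+(2)·1+(2)·1+(-2)·-1 = 7
  [Θ]: (1)·1+(1)·0+(-1)·1+(2)·-2+(2)·2+(-2)·1 = -2
⇒ I^7 Θ^-2

{"I": 7, "Θ": -2}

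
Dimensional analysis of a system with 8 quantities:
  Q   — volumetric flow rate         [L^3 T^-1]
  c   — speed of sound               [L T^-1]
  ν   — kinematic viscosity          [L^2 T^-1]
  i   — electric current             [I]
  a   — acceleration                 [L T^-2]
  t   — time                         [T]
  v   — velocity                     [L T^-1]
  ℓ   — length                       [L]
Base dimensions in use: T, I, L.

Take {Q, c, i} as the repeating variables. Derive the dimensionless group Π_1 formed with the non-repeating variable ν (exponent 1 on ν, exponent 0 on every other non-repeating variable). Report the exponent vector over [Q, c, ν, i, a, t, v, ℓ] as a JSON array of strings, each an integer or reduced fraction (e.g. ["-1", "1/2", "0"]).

Dimensional matrix (T×I×L by Q×c×ν×i×a×t×v×ℓ):
  T: [-1 -1 -1  0 -2  1 -1  0]
  I: [ 0  0  0  1  0  0  0  0]
  L: [ 3  1  2  0  1  0  1  1]
Row reduction gives pivot columns Q,c,i; rank = 3
Repeat: Q,c,i; free: ν,a,t,v,ℓ
RREF:
  r0: [   1    0  1/2    0 -1/2  1/2    0  1/2]
  r1: [   0    1  1/2    0  5/2 -3/2    1 -1/2]
  r2: [   0    0    0    1    0    0    0    0]
Fix exponent of ν at 1, a at 0, t at 0, v at 0, ℓ at 0; solve each RREF row for its pivot's exponent:
  r0: exp(Q) + (1/2)·1 = 0 ⇒ exp(Q) = -1/2
  r1: exp(c) + (1/2)·1 = 0 ⇒ exp(c) = -1/2
  r2: exp(i) + (0)·1 = 0 ⇒ exp(i) = 0
Π_1 = Q^(-1/2) · c^(-1/2) · ν

["-1/2", "-1/2", "1", "0", "0", "0", "0", "0"]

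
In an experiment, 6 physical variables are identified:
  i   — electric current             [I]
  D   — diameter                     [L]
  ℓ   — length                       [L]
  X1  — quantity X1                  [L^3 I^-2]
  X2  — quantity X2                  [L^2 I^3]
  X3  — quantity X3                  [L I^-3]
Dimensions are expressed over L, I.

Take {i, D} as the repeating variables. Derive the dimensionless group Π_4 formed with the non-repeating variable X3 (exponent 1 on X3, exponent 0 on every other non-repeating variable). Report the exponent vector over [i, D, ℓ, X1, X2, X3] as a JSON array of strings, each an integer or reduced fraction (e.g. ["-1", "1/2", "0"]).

["3", "-1", "0", "0", "0", "1"]

Exponent matrix [L,I] × [i,D,ℓ,X1,X2,X3]:
  L: [ 0  1  1  3  2  1]
  I: [ 1  0  0 -2  3 -3]
RREF → pivots at {i,D} ⇒ r = 2
Pivot set = {i,D}, free = {ℓ,X1,X2,X3}
RREF:
  r0: [   1    0    0   -2    3   -3]
  r1: [   0    1    1    3    2    1]
Fix exponent of X3 at 1, ℓ at 0, X1 at 0, X2 at 0; solve each RREF row for its pivot's exponent:
  r0: exp(i) + (-3)·1 = 0 ⇒ exp(i) = 3
  r1: exp(D) + (1)·1 = 0 ⇒ exp(D) = -1
Π_4 = i^3 · D^-1 · X3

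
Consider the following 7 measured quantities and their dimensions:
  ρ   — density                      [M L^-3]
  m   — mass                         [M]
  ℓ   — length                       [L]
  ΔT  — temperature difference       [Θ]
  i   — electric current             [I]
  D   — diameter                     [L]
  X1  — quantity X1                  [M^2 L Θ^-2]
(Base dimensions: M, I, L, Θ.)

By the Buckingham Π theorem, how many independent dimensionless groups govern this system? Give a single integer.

3

Exponent matrix [M,I,L,Θ] × [ρ,m,ℓ,ΔT,i,D,X1]:
  M: [ 1  1  0  0  0  0  2]
  I: [ 0  0  0  0  1  0  0]
  L: [-3  0  1  0  0  1  1]
  Θ: [ 0  0  0  1  0  0 -2]
Echelon form has 4 nonzero rows (pivots: ρ,m,ΔT,i)
7 vars − rank 4 = 3 Π groups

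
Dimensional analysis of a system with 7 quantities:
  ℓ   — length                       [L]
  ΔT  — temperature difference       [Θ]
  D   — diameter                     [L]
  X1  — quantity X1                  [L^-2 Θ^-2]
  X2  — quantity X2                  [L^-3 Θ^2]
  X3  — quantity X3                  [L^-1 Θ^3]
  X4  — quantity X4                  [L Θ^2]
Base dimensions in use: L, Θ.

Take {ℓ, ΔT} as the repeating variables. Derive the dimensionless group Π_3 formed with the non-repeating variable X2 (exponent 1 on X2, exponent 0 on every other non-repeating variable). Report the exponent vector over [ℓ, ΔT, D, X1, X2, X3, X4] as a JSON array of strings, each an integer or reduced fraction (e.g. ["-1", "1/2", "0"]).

Write exponents as rows L,Θ / cols ℓ,ΔT,D,X1,X2,X3,X4:
  L: [ 1  0  1 -2 -3 -1  1]
  Θ: [ 0  1  0 -2  2  3  2]
RREF → pivots at {ℓ,ΔT} ⇒ r = 2
Pivot set = {ℓ,ΔT}, free = {D,X1,X2,X3,X4}
RREF:
  r0: [   1    0    1   -2   -3   -1    1]
  r1: [   0    1    0   -2    2    3    2]
Fix exponent of X2 at 1, D at 0, X1 at 0, X3 at 0, X4 at 0; solve each RREF row for its pivot's exponent:
  r0: exp(ℓ) + (-3)·1 = 0 ⇒ exp(ℓ) = 3
  r1: exp(ΔT) + (2)·1 = 0 ⇒ exp(ΔT) = -2
Π_3 = ℓ^3 · ΔT^-2 · X2

["3", "-2", "0", "0", "1", "0", "0"]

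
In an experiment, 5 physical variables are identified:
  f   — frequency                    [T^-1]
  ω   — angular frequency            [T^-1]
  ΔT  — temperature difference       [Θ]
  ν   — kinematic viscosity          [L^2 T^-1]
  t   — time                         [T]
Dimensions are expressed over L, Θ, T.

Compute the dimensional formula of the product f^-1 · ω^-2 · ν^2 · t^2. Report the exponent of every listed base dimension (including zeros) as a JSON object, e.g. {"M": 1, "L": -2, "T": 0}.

Write exponents as rows L,Θ,T / cols f,ω,ΔT,ν,t:
  L: [ 0  0  0  2  0]
  Θ: [ 0  0  1  0  0]
  T: [-1 -1  0 -1  1]
  [L]: (-1)·0+(-2)·0+(2)·2+(2)·0 = 4
  [Θ]: (-1)·0+(-2)·0+(2)·0+(2)·0 = 0
  [T]: (-1)·-1+(-2)·-1+(2)·-1+(2)·1 = 3
⇒ L^4 T^3

{"L": 4, "Θ": 0, "T": 3}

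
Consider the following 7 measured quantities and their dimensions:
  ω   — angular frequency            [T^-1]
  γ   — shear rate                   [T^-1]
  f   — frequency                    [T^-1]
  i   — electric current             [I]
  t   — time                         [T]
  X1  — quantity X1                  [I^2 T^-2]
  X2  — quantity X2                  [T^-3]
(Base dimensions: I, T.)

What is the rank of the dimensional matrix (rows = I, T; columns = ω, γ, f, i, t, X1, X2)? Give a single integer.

2

Exponent matrix [I,T] × [ω,γ,f,i,t,X1,X2]:
  I: [ 0  0  0  1  0  2  0]
  T: [-1 -1 -1  0  1 -2 -3]
RREF → pivots at {ω,i} ⇒ r = 2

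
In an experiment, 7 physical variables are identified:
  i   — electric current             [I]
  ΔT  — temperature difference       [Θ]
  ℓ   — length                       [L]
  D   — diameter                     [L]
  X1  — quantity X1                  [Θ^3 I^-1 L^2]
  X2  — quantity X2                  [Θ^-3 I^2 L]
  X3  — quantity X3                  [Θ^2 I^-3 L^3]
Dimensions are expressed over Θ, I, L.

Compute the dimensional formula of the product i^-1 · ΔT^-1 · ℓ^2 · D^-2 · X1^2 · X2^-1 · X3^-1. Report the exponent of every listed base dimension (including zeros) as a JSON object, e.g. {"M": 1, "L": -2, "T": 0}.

{"Θ": 6, "I": -2, "L": 0}

Dimensional matrix (Θ×I×L by i×ΔT×ℓ×D×X1×X2×X3):
  Θ: [ 0  1  0  0  3 -3  2]
  I: [ 1  0  0  0 -1  2 -3]
  L: [ 0  0  1  1  2  1  3]
  [Θ]: (-1)·0+(-1)·1+(2)·0+(-2)·0+(2)·3+(-1)·-3+(-1)·2 = 6
  [I]: (-1)·1+(-1)·0+(2)·0+(-2)·0+(2)·-1+(-1)·2+(-1)·-3 = -2
  [L]: (-1)·0+(-1)·0+(2)·1+(-2)·1+(2)·2+(-1)·1+(-1)·3 = 0
⇒ Θ^6 I^-2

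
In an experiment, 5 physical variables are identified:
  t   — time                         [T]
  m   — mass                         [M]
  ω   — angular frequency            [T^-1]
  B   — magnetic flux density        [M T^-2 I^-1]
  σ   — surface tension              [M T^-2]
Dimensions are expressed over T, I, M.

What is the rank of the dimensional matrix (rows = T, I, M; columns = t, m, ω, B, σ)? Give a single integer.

Exponent matrix [T,I,M] × [t,m,ω,B,σ]:
  T: [ 1  0 -1 -2 -2]
  I: [ 0  0  0 -1  0]
  M: [ 0  1  0  1  1]
RREF → pivots at {t,m,B} ⇒ r = 3

3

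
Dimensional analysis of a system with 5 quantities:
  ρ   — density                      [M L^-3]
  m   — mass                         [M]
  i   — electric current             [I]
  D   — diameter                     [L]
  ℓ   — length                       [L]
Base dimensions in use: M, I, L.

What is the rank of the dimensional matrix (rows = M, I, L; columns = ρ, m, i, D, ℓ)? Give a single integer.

3

Write exponents as rows M,I,L / cols ρ,m,i,D,ℓ:
  M: [ 1  1  0  0  0]
  I: [ 0  0  1  0  0]
  L: [-3  0  0  1  1]
Row reduction gives pivot columns ρ,m,i; rank = 3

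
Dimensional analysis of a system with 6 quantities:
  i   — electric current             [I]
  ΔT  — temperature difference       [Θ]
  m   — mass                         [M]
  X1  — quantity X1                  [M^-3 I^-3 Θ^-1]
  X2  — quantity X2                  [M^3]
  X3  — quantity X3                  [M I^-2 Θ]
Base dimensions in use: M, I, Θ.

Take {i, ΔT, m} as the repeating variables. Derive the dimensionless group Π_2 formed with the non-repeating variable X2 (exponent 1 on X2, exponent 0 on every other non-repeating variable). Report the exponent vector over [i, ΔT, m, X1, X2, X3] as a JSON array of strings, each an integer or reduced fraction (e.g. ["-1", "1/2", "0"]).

Exponent matrix [M,I,Θ] × [i,ΔT,m,X1,X2,X3]:
  M: [ 0  0  1 -3  3  1]
  I: [ 1  0  0 -3  0 -2]
  Θ: [ 0  1  0 -1  0  1]
Echelon form has 3 nonzero rows (pivots: i,ΔT,m)
Pivot set = {i,ΔT,m}, free = {X1,X2,X3}
RREF:
  r0: [   1    0    0   -3    0   -2]
  r1: [   0    1    0   -1    0    1]
  r2: [   0    0    1   -3    3    1]
Fix exponent of X2 at 1, X1 at 0, X3 at 0; solve each RREF row for its pivot's exponent:
  r0: exp(i) + (0)·1 = 0 ⇒ exp(i) = 0
  r1: exp(ΔT) + (0)·1 = 0 ⇒ exp(ΔT) = 0
  r2: exp(m) + (3)·1 = 0 ⇒ exp(m) = -3
Π_2 = m^-3 · X2

["0", "0", "-3", "0", "1", "0"]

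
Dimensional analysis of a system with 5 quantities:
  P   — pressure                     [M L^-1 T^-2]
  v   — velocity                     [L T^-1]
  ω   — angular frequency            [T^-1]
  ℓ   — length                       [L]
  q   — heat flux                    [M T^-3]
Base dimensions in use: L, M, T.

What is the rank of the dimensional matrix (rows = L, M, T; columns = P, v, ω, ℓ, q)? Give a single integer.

3

Exponent matrix [L,M,T] × [P,v,ω,ℓ,q]:
  L: [-1  1  0  1  0]
  M: [ 1  0  0  0  1]
  T: [-2 -1 -1  0 -3]
Row reduction gives pivot columns P,v,ω; rank = 3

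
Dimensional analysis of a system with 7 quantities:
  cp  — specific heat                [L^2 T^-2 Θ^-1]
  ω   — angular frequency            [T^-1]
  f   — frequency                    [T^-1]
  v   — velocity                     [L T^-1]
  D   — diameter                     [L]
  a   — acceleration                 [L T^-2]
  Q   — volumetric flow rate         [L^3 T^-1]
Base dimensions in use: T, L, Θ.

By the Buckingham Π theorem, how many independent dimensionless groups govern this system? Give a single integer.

4

Write exponents as rows T,L,Θ / cols cp,ω,f,v,D,a,Q:
  T: [-2 -1 -1 -1  0 -2 -1]
  L: [ 2  0  0  1  1  1  3]
  Θ: [-1  0  0  0  0  0  0]
RREF → pivots at {cp,ω,v} ⇒ r = 3
n=7, r=3 ⇒ 4 dimensionless groups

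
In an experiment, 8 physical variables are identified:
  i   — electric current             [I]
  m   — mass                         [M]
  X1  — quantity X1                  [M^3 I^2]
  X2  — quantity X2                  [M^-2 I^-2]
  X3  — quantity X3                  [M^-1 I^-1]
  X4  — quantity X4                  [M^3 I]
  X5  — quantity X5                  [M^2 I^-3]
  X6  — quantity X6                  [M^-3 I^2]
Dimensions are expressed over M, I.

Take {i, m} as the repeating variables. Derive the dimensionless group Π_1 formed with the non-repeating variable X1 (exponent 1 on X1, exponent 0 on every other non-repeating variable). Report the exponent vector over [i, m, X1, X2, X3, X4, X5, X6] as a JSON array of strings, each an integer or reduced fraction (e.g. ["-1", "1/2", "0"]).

["-2", "-3", "1", "0", "0", "0", "0", "0"]

Dimensional matrix (M×I by i×m×X1×X2×X3×X4×X5×X6):
  M: [ 0  1  3 -2 -1  3  2 -3]
  I: [ 1  0  2 -2 -1  1 -3  2]
Echelon form has 2 nonzero rows (pivots: i,m)
Repeat: i,m; free: X1,X2,X3,X4,X5,X6
RREF:
  r0: [   1    0    2   -2   -1    1   -3    2]
  r1: [   0    1    3   -2   -1    3    2   -3]
Fix exponent of X1 at 1, X2 at 0, X3 at 0, X4 at 0, X5 at 0, X6 at 0; solve each RREF row for its pivot's exponent:
  r0: exp(i) + (2)·1 = 0 ⇒ exp(i) = -2
  r1: exp(m) + (3)·1 = 0 ⇒ exp(m) = -3
Π_1 = i^-2 · m^-3 · X1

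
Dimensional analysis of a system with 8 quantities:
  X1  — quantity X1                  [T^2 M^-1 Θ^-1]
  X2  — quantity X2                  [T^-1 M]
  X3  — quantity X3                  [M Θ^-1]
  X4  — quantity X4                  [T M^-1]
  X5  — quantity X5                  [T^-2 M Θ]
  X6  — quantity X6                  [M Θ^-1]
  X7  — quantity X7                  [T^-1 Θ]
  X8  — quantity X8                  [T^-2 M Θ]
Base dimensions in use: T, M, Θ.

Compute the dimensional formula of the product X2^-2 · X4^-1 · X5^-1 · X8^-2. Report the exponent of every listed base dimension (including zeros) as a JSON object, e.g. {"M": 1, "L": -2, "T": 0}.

Write exponents as rows T,M,Θ / cols X1,X2,X3,X4,X5,X6,X7,X8:
  T: [ 2 -1  0  1 -2  0 -1 -2]
  M: [-1  1  1 -1  1  1  0  1]
  Θ: [-1  0 -1  0  1 -1  1  1]
  [T]: (-2)·-1+(-1)·1+(-1)·-2+(-2)·-2 = 7
  [M]: (-2)·1+(-1)·-1+(-1)·1+(-2)·1 = -4
  [Θ]: (-2)·0+(-1)·0+(-1)·1+(-2)·1 = -3
⇒ T^7 M^-4 Θ^-3

{"T": 7, "M": -4, "Θ": -3}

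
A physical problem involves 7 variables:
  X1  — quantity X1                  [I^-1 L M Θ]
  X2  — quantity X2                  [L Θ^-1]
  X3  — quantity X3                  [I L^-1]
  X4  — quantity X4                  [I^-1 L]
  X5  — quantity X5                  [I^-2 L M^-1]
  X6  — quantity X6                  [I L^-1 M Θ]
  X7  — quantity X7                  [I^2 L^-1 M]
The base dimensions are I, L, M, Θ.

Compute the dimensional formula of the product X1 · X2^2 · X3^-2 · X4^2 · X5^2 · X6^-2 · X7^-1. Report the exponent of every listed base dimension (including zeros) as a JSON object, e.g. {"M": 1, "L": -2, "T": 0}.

{"I": -13, "L": 12, "M": -4, "Θ": -3}

Dimensional matrix (I×L×M×Θ by X1×X2×X3×X4×X5×X6×X7):
  I: [-1  0  1 -1 -2  1  2]
  L: [ 1  1 -1  1  1 -1 -1]
  M: [ 1  0  0  0 -1  1  1]
  Θ: [ 1 -1  0  0  0  1  0]
  [I]: (1)·-1+(2)·0+(-2)·1+(2)·-1+(2)·-2+(-2)·1+(-1)·2 = -13
  [L]: (1)·1+(2)·1+(-2)·-1+(2)·1+(2)·1+(-2)·-1+(-1)·-1 = 12
  [M]: (1)·1+(2)·0+(-2)·0+(2)·0+(2)·-1+(-2)·1+(-1)·1 = -4
  [Θ]: (1)·1+(2)·-1+(-2)·0+(2)·0+(2)·0+(-2)·1+(-1)·0 = -3
⇒ I^-13 L^12 M^-4 Θ^-3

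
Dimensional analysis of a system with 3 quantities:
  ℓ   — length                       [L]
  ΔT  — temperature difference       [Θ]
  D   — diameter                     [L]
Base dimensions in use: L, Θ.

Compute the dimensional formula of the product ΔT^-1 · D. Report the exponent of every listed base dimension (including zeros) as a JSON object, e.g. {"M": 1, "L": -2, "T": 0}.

{"L": 1, "Θ": -1}

Exponent matrix [L,Θ] × [ℓ,ΔT,D]:
  L: [ 1  0  1]
  Θ: [ 0  1  0]
  [L]: (-1)·0+(1)·1 = 1
  [Θ]: (-1)·1+(1)·0 = -1
⇒ L Θ^-1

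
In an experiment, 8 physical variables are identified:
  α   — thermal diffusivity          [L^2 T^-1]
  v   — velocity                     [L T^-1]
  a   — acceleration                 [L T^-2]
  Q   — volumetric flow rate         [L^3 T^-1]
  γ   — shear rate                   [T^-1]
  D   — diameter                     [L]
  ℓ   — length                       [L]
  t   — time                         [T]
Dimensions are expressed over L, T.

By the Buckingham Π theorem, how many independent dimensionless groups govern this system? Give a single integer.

6

Write exponents as rows L,T / cols α,v,a,Q,γ,D,ℓ,t:
  L: [ 2  1  1  3  0  1  1  0]
  T: [-1 -1 -2 -1 -1  0  0  1]
Echelon form has 2 nonzero rows (pivots: α,v)
Π count = n − r = 8 − 2 = 6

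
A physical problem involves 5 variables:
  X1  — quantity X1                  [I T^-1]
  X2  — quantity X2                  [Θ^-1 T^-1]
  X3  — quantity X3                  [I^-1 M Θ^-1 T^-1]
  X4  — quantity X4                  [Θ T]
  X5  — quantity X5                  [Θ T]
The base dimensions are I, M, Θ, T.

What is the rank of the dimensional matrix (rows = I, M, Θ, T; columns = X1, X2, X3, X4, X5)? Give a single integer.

Write exponents as rows I,M,Θ,T / cols X1,X2,X3,X4,X5:
  I: [ 1  0 -1  0  0]
  M: [ 0  0  1  0  0]
  Θ: [ 0 -1 -1  1  1]
  T: [-1 -1 -1  1  1]
Row reduction gives pivot columns X1,X2,X3; rank = 3

3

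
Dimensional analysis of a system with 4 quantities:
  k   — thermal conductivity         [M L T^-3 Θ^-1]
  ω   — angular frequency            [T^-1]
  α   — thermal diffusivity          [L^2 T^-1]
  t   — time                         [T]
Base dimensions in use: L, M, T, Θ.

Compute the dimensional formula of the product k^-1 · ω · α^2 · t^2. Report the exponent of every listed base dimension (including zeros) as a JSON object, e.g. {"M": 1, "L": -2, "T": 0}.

{"L": 3, "M": -1, "T": 2, "Θ": 1}

Write exponents as rows L,M,T,Θ / cols k,ω,α,t:
  L: [ 1  0  2  0]
  M: [ 1  0  0  0]
  T: [-3 -1 -1  1]
  Θ: [-1  0  0  0]
  [L]: (-1)·1+(1)·0+(2)·2+(2)·0 = 3
  [M]: (-1)·1+(1)·0+(2)·0+(2)·0 = -1
  [T]: (-1)·-3+(1)·-1+(2)·-1+(2)·1 = 2
  [Θ]: (-1)·-1+(1)·0+(2)·0+(2)·0 = 1
⇒ L^3 M^-1 T^2 Θ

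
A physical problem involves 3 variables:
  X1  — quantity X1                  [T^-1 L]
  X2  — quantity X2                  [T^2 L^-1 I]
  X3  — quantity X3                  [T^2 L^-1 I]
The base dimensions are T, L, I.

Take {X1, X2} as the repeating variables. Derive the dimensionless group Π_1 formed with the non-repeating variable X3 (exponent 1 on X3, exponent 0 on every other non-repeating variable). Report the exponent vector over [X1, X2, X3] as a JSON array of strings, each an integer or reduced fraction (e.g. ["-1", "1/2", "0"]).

["0", "-1", "1"]

Dimensional matrix (T×L×I by X1×X2×X3):
  T: [-1  2  2]
  L: [ 1 -1 -1]
  I: [ 0  1  1]
RREF → pivots at {X1,X2} ⇒ r = 2
Pivot set = {X1,X2}, free = {X3}
RREF:
  r0: [   1    0    0]
  r1: [   0    1    1]
  r2: [   0    0    0]
Fix exponent of X3 at 1; solve each RREF row for its pivot's exponent:
  r0: exp(X1) + (0)·1 = 0 ⇒ exp(X1) = 0
  r1: exp(X2) + (1)·1 = 0 ⇒ exp(X2) = -1
Π_1 = X2^-1 · X3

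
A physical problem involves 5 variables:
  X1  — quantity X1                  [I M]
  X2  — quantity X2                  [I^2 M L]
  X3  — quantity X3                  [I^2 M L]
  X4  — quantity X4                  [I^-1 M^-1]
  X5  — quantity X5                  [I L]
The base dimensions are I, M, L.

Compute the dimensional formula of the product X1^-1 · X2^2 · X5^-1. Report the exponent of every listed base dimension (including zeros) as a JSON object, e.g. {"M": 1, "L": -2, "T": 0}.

{"I": 2, "M": 1, "L": 1}

Dimensional matrix (I×M×L by X1×X2×X3×X4×X5):
  I: [ 1  2  2 -1  1]
  M: [ 1  1  1 -1  0]
  L: [ 0  1  1  0  1]
  [I]: (-1)·1+(2)·2+(-1)·1 = 2
  [M]: (-1)·1+(2)·1+(-1)·0 = 1
  [L]: (-1)·0+(2)·1+(-1)·1 = 1
⇒ I^2 M L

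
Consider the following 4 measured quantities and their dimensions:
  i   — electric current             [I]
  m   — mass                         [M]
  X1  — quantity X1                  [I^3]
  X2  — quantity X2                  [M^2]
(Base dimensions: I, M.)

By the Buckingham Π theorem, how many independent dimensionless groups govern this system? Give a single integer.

2

Write exponents as rows I,M / cols i,m,X1,X2:
  I: [ 1  0  3  0]
  M: [ 0  1  0  2]
Row reduction gives pivot columns i,m; rank = 2
n=4, r=2 ⇒ 2 dimensionless groups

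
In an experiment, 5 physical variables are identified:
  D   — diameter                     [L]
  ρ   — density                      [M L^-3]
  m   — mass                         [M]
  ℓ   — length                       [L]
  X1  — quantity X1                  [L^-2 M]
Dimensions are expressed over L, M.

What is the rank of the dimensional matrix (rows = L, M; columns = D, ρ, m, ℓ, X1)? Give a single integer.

2

Exponent matrix [L,M] × [D,ρ,m,ℓ,X1]:
  L: [ 1 -3  0  1 -2]
  M: [ 0  1  1  0  1]
Echelon form has 2 nonzero rows (pivots: D,ρ)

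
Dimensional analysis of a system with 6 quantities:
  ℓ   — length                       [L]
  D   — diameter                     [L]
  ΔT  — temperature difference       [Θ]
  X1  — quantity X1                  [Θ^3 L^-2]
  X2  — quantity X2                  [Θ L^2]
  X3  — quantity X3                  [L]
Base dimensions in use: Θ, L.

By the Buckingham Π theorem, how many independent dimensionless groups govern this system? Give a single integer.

Write exponents as rows Θ,L / cols ℓ,D,ΔT,X1,X2,X3:
  Θ: [ 0  0  1  3  1  0]
  L: [ 1  1  0 -2  2  1]
Row reduction gives pivot columns ℓ,ΔT; rank = 2
Π count = n − r = 6 − 2 = 4

4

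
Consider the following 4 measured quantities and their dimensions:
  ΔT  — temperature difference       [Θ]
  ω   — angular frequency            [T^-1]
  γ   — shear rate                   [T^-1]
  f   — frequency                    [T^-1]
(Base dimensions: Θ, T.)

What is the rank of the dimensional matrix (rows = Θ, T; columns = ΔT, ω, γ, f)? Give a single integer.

2

Dimensional matrix (Θ×T by ΔT×ω×γ×f):
  Θ: [ 1  0  0  0]
  T: [ 0 -1 -1 -1]
Echelon form has 2 nonzero rows (pivots: ΔT,ω)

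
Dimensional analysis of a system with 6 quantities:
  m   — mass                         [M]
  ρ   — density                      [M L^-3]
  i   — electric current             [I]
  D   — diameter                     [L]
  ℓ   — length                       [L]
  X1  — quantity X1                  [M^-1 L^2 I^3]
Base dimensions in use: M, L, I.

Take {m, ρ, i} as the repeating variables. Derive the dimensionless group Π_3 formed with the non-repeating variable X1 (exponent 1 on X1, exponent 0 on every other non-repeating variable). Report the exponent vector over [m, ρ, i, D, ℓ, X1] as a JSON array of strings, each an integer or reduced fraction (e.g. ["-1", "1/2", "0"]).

["1/3", "2/3", "-3", "0", "0", "1"]

Write exponents as rows M,L,I / cols m,ρ,i,D,ℓ,X1:
  M: [ 1  1  0  0  0 -1]
  L: [ 0 -3  0  1  1  2]
  I: [ 0  0  1  0  0  3]
Echelon form has 3 nonzero rows (pivots: m,ρ,i)
Pivot set = {m,ρ,i}, free = {D,ℓ,X1}
RREF:
  r0: [   1    0    0  1/3  1/3 -1/3]
  r1: [   0    1    0 -1/3 -1/3 -2/3]
  r2: [   0    0    1    0    0    3]
Fix exponent of X1 at 1, D at 0, ℓ at 0; solve each RREF row for its pivot's exponent:
  r0: exp(m) + (-1/3)·1 = 0 ⇒ exp(m) = 1/3
  r1: exp(ρ) + (-2/3)·1 = 0 ⇒ exp(ρ) = 2/3
  r2: exp(i) + (3)·1 = 0 ⇒ exp(i) = -3
Π_3 = m^(1/3) · ρ^(2/3) · i^-3 · X1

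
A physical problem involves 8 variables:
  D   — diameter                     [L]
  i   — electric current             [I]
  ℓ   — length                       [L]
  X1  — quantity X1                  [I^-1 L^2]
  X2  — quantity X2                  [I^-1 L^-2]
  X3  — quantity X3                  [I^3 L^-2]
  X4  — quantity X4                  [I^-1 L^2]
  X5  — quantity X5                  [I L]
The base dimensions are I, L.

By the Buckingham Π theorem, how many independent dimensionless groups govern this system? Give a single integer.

Write exponents as rows I,L / cols D,i,ℓ,X1,X2,X3,X4,X5:
  I: [ 0  1  0 -1 -1  3 -1  1]
  L: [ 1  0  1  2 -2 -2  2  1]
Echelon form has 2 nonzero rows (pivots: D,i)
8 vars − rank 2 = 6 Π groups

6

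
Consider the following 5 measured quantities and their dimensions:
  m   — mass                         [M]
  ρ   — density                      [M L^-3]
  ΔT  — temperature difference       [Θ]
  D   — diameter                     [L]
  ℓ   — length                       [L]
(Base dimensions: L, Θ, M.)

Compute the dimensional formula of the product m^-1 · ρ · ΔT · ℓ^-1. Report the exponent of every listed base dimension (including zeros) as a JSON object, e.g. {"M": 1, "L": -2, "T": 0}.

Write exponents as rows L,Θ,M / cols m,ρ,ΔT,D,ℓ:
  L: [ 0 -3  0  1  1]
  Θ: [ 0  0  1  0  0]
  M: [ 1  1  0  0  0]
  [L]: (-1)·0+(1)·-3+(1)·0+(-1)·1 = -4
  [Θ]: (-1)·0+(1)·0+(1)·1+(-1)·0 = 1
  [M]: (-1)·1+(1)·1+(1)·0+(-1)·0 = 0
⇒ L^-4 Θ

{"L": -4, "Θ": 1, "M": 0}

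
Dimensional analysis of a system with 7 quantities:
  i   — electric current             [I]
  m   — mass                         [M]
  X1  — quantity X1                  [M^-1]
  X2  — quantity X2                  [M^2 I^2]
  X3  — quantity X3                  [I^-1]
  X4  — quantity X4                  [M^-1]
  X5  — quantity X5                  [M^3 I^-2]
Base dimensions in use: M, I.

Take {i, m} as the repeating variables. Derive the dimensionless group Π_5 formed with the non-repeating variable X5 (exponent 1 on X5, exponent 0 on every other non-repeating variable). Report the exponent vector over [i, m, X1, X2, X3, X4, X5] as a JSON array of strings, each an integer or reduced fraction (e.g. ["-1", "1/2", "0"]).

Write exponents as rows M,I / cols i,m,X1,X2,X3,X4,X5:
  M: [ 0  1 -1  2  0 -1  3]
  I: [ 1  0  0  2 -1  0 -2]
RREF → pivots at {i,m} ⇒ r = 2
Repeat: i,m; free: X1,X2,X3,X4,X5
RREF:
  r0: [   1    0    0    2   -1    0   -2]
  r1: [   0    1   -1    2    0   -1    3]
Fix exponent of X5 at 1, X1 at 0, X2 at 0, X3 at 0, X4 at 0; solve each RREF row for its pivot's exponent:
  r0: exp(i) + (-2)·1 = 0 ⇒ exp(i) = 2
  r1: exp(m) + (3)·1 = 0 ⇒ exp(m) = -3
Π_5 = i^2 · m^-3 · X5

["2", "-3", "0", "0", "0", "0", "1"]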